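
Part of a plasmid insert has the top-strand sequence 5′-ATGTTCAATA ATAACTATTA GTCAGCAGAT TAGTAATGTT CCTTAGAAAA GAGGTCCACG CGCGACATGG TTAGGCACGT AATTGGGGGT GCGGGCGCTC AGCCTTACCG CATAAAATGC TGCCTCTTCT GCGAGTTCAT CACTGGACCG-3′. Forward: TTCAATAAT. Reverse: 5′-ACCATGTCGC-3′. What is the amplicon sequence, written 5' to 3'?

5'-TTCAATAATAACTATTAGTCAGCAGATTAGTAATGTTCCTTAGAAAAGAGGTCCACGCGCGACATGGT-3'

Scanning the template, TTCAATAAT occurs at positions 4–12; this primer anneals to the bottom strand there with its 3' end pointing downstream.
Reverse complement of the reverse primer: GCGACATGGT. This occurs on the top strand at positions 62–71.
The product is the template from position 4 through 71 (68 bp).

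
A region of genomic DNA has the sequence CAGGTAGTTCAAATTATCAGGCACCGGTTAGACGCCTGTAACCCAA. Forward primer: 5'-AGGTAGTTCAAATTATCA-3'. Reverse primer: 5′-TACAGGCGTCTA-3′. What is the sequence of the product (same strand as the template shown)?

5'-AGGTAGTTCAAATTATCAGGCACCGGTTAGACGCCTGTA-3'

Scanning the template, AGGTAGTTCAAATTATCA occurs at positions 2–19; this primer anneals to the bottom strand there with its 3' end pointing downstream.
Reverse complement of the reverse primer: TAGACGCCTGTA. This occurs on the top strand at positions 29–40.
The product is the template from position 2 through 40 (39 bp).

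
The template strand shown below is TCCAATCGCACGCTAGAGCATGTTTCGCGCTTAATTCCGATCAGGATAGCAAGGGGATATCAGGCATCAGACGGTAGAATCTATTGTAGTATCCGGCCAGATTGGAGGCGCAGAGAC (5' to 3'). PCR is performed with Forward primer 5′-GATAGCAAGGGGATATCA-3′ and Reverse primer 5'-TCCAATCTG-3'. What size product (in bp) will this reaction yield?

62 bp

Forward primer GATAGCAAGGGGATATCA is found on the top strand at positions 45–62.
Reverse complement of the reverse primer: CAGATTGGA. This occurs on the top strand at positions 98–106.
Product length = (reverse-primer end) − (forward-primer start) + 1 = 106 − 45 + 1 = 62 bp.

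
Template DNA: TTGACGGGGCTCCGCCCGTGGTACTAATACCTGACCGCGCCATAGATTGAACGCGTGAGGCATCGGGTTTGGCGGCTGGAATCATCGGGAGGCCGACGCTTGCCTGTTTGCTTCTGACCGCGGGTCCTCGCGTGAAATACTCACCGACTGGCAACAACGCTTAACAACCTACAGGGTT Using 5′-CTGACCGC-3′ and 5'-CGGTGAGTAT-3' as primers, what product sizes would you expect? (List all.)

116 bp, 33 bp

The forward primer CTGACCGC matches the top strand at positions 31–38, 114–121.
The reverse primer's reverse complement is ATACTCACCG, matching at positions 137–146.
Each forward site pairs with the reverse site to give a product ending at position 146: sizes 116, 33 bp.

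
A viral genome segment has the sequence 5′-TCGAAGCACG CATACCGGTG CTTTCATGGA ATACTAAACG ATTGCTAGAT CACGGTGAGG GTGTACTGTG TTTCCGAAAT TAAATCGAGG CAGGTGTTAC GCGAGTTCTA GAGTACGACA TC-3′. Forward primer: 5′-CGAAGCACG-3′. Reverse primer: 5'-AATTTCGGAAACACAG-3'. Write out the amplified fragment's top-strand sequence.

5'-CGAAGCACGCATACCGGTGCTTTCATGGAATACTAAACGATTGCTAGATCACGGTGAGGGTGTACTGTGTTTCCGAAATT-3'

Scanning the template, CGAAGCACG occurs at positions 2–10; this primer anneals to the bottom strand there with its 3' end pointing downstream.
The reverse primer's reverse complement is CTGTGTTTCCGAAATT, which matches the template at positions 66–81.
The product is the template from position 2 through 81 (80 bp).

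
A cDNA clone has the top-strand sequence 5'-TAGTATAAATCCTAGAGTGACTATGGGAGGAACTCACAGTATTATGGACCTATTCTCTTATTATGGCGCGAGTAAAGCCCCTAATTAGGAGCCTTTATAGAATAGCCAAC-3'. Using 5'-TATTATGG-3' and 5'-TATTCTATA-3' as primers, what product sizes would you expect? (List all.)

The forward primer TATTATGG matches the top strand at positions 40–47, 59–66.
The reverse primer's reverse complement is TATAGAATA, matching at positions 96–104.
Each forward site pairs with the reverse site to give a product ending at position 104: sizes 65, 46 bp.

65 bp, 46 bp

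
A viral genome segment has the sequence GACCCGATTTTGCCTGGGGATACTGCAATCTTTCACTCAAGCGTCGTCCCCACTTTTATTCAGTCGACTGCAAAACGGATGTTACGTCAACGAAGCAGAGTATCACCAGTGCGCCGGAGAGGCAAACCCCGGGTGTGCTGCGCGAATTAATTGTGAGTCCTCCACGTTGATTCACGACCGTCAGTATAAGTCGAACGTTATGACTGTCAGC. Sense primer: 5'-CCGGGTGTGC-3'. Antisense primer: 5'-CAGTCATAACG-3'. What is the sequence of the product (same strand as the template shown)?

5'-CCGGGTGTGCTGCGCGAATTAATTGTGAGTCCTCCACGTTGATTCACGACCGTCAGTATAAGTCGAACGTTATGACTG-3'

Forward primer CCGGGTGTGC is found on the top strand at positions 129–138.
Reverse complement of the reverse primer: CGTTATGACTG. This occurs on the top strand at positions 196–206.
The product is the template from position 129 through 206 (78 bp).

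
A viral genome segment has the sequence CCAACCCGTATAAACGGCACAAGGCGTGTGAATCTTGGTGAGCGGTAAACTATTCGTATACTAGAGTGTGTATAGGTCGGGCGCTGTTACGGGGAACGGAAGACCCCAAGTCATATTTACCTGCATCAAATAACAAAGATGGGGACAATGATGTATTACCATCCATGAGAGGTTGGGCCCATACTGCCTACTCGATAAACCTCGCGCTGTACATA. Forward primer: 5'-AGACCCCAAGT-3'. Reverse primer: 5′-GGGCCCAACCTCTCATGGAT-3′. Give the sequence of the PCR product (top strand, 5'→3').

5'-AGACCCCAAGTCATATTTACCTGCATCAAATAACAAAGATGGGGACAATGATGTATTACCATCCATGAGAGGTTGGGCCC-3'

The forward primer matches the template at positions 101–111.
Taking the reverse complement of GGGCCCAACCTCTCATGGAT gives ATCCATGAGAGGTTGGGCCC, found at positions 161–180 on the template; the primer anneals here to the top strand with its 3' end pointing upstream.
The product is the template from position 101 through 180 (80 bp).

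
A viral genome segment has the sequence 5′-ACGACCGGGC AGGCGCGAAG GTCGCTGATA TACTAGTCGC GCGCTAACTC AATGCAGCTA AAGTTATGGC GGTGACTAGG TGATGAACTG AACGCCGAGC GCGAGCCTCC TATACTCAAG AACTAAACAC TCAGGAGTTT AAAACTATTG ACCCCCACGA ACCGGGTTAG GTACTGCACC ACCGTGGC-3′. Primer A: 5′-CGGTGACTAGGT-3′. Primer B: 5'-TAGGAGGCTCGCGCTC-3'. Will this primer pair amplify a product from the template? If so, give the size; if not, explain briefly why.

Primer A (CGGTGACTAGGT) matches the top strand at positions 70–81; it acts as a forward primer.
Primer B's reverse complement is GAGCGCGAGCCTCCTA, matching the top strand at positions 97–112; it acts as a reverse primer.
The 3' ends face each other across positions 70–112, giving a 43 bp product.

Yes — a 43 bp product.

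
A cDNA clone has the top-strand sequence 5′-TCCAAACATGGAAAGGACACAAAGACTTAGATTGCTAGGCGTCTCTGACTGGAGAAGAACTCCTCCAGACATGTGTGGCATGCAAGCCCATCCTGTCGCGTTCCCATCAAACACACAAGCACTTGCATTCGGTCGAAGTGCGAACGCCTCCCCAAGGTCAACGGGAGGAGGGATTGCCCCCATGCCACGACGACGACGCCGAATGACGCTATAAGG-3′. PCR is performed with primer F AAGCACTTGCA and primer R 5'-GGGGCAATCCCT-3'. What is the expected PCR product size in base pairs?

64 bp

The forward primer matches the template at positions 117–127.
Reverse complement of the reverse primer: AGGGATTGCCCC. This occurs on the top strand at positions 169–180.
The product runs from position 117 to position 180, so its length is 180 − 117 + 1 = 64 bp.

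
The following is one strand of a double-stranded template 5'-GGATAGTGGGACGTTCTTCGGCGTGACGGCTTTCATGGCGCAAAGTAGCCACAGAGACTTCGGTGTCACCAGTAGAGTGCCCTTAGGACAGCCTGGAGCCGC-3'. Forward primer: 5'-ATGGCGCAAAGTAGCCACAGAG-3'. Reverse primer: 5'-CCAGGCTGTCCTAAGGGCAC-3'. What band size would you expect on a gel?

62 bp

Forward primer ATGGCGCAAAGTAGCCACAGAG is found on the top strand at positions 35–56.
Reverse complement of the reverse primer: GTGCCCTTAGGACAGCCTGG. This occurs on the top strand at positions 77–96.
Product length = (reverse-primer end) − (forward-primer start) + 1 = 96 − 35 + 1 = 62 bp.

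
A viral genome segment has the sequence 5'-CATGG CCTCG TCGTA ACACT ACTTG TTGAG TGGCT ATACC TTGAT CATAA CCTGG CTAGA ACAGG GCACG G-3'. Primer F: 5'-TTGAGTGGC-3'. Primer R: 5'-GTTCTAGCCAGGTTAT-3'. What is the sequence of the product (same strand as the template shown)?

5'-TTGAGTGGCTATACCTTGATCATAACCTGGCTAGAAC-3'

Scanning the template, TTGAGTGGC occurs at positions 26–34; this primer anneals to the bottom strand there with its 3' end pointing downstream.
Taking the reverse complement of GTTCTAGCCAGGTTAT gives ATAACCTGGCTAGAAC, found at positions 47–62 on the template; the primer anneals here to the top strand with its 3' end pointing upstream.
The product is the template from position 26 through 62 (37 bp).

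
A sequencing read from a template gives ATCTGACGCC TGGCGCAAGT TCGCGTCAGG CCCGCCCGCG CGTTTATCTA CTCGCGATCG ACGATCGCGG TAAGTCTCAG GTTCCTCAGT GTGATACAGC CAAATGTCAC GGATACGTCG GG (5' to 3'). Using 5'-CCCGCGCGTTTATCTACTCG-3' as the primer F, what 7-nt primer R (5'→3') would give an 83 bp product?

The forward primer binds at positions 35–54, so an 83 bp product ends at position 35 + 83 − 1 = 117.
The reverse primer anneals to the top strand over positions 111–117, i.e. to GGATACG.
Its sequence written 5'→3' is the reverse complement: CGTATCC.

5'-CGTATCC-3'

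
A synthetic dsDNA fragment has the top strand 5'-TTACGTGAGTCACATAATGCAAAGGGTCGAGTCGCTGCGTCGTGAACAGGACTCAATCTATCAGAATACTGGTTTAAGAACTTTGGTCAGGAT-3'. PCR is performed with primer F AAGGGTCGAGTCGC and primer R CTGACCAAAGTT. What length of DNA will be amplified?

Forward primer AAGGGTCGAGTCGC is found on the top strand at positions 22–35.
Reverse complement of the reverse primer: AACTTTGGTCAG. This occurs on the top strand at positions 79–90.
The product runs from position 22 to position 90, so its length is 90 − 22 + 1 = 69 bp.

69 bp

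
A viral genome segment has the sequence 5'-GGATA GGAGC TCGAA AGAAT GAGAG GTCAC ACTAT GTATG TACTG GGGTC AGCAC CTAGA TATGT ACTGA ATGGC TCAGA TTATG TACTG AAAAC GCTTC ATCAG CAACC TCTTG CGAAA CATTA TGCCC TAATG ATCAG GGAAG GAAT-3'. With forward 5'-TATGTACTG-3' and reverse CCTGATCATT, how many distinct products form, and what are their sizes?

Three products: 105 bp, 81 bp, 60 bp

The forward primer TATGTACTG matches the top strand at positions 37–45, 61–69, 82–90.
The reverse primer's reverse complement is AATGATCAGG, matching at positions 132–141.
Each forward site pairs with the reverse site to give a product ending at position 141: sizes 105, 81, 60 bp.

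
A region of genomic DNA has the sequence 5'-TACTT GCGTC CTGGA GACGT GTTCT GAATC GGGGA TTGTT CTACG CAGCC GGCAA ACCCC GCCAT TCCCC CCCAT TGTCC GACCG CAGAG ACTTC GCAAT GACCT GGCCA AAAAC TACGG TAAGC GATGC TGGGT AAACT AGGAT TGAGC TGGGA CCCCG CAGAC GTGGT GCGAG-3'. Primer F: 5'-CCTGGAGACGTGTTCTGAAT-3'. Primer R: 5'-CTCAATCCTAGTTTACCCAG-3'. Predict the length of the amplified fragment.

140 bp

The forward primer matches the template at positions 10–29.
The reverse primer's reverse complement is CTGGGTAAACTAGGATTGAG, which matches the template at positions 130–149.
Product length = (reverse-primer end) − (forward-primer start) + 1 = 149 − 10 + 1 = 140 bp.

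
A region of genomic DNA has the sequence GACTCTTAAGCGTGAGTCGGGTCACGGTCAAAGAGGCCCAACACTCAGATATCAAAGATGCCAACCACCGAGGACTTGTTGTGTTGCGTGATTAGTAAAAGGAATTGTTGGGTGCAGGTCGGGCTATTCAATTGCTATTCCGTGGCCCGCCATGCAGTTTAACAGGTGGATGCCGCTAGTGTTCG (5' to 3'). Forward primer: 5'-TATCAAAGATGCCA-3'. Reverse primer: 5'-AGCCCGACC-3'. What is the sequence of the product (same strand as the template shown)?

Forward primer TATCAAAGATGCCA is found on the top strand at positions 50–63.
Taking the reverse complement of AGCCCGACC gives GGTCGGGCT, found at positions 117–125 on the template; the primer anneals here to the top strand with its 3' end pointing upstream.
The product is the template from position 50 through 125 (76 bp).

5'-TATCAAAGATGCCAACCACCGAGGACTTGTTGTGTTGCGTGATTAGTAAAAGGAATTGTTGGGTGCAGGTCGGGCT-3'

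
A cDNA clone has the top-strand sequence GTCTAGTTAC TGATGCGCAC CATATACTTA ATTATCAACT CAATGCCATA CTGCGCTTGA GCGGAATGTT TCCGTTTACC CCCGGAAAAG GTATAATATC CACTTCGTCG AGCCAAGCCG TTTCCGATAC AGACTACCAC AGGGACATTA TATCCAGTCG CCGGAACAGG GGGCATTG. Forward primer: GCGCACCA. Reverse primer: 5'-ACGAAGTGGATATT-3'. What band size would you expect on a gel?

Forward primer GCGCACCA is found on the top strand at positions 15–22.
Reverse complement of the reverse primer: AATATCCACTTCGT. This occurs on the top strand at positions 95–108.
The product runs from position 15 to position 108, so its length is 108 − 15 + 1 = 94 bp.

94 bp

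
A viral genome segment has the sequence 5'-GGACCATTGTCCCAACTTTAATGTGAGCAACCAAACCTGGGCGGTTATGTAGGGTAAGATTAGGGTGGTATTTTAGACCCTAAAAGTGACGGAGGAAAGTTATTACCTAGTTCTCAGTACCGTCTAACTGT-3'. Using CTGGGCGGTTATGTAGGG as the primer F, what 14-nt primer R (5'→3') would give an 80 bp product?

5'-TGAGAACTAGGTAA-3'

The forward primer binds at positions 37–54, so an 80 bp product ends at position 37 + 80 − 1 = 116.
The reverse primer anneals to the top strand over positions 103–116, i.e. to TTACCTAGTTCTCA.
Its sequence written 5'→3' is the reverse complement: TGAGAACTAGGTAA.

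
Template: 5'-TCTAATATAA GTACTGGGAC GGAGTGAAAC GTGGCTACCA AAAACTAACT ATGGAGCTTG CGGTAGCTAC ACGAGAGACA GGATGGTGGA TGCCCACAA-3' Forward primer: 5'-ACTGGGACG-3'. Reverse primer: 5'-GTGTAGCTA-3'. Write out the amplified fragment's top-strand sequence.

Scanning the template, ACTGGGACG occurs at positions 13–21; this primer anneals to the bottom strand there with its 3' end pointing downstream.
Reverse complement of the reverse primer: TAGCTACAC. This occurs on the top strand at positions 64–72.
The product is the template from position 13 through 72 (60 bp).

5'-ACTGGGACGGAGTGAAACGTGGCTACCAAAAACTAACTATGGAGCTTGCGGTAGCTACAC-3'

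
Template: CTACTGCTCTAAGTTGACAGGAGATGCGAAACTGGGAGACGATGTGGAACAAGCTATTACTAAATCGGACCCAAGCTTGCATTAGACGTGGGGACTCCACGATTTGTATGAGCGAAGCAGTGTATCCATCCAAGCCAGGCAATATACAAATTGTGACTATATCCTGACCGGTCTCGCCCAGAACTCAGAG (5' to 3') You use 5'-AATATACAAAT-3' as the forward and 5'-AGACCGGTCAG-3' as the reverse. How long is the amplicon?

34 bp

The forward primer matches the template at positions 141–151.
Taking the reverse complement of AGACCGGTCAG gives CTGACCGGTCT, found at positions 164–174 on the template; the primer anneals here to the top strand with its 3' end pointing upstream.
Product length = (reverse-primer end) − (forward-primer start) + 1 = 174 − 141 + 1 = 34 bp.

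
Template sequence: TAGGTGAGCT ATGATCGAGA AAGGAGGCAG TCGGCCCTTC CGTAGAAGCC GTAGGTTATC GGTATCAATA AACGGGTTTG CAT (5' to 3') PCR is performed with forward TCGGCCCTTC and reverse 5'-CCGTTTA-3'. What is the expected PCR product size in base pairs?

Forward primer TCGGCCCTTC is found on the top strand at positions 31–40.
The reverse primer's reverse complement is TAAACGG, which matches the template at positions 69–75.
Product length = (reverse-primer end) − (forward-primer start) + 1 = 75 − 31 + 1 = 45 bp.

45 bp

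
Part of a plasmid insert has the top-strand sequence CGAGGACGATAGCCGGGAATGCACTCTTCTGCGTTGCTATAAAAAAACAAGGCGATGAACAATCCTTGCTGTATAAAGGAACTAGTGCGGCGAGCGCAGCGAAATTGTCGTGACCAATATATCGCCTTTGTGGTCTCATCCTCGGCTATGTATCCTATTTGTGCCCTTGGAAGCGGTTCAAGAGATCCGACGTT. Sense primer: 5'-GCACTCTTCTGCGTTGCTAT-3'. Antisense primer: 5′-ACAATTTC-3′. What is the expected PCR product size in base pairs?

Forward primer GCACTCTTCTGCGTTGCTAT is found on the top strand at positions 21–40.
Taking the reverse complement of ACAATTTC gives GAAATTGT, found at positions 101–108 on the template; the primer anneals here to the top strand with its 3' end pointing upstream.
Product length = (reverse-primer end) − (forward-primer start) + 1 = 108 − 21 + 1 = 88 bp.

88 bp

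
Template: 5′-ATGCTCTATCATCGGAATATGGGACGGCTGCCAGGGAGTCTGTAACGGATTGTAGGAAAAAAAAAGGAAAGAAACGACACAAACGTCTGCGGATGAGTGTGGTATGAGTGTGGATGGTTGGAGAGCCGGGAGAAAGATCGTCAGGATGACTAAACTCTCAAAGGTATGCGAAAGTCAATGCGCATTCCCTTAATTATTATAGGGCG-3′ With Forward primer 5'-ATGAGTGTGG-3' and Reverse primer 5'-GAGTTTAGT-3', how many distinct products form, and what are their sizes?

The forward primer ATGAGTGTGG matches the top strand at positions 93–102, 104–113.
The reverse primer's reverse complement is ACTAAACTC, matching at positions 149–157.
Each forward site pairs with the reverse site to give a product ending at position 157: sizes 65, 54 bp.

Two products: 65 bp, 54 bp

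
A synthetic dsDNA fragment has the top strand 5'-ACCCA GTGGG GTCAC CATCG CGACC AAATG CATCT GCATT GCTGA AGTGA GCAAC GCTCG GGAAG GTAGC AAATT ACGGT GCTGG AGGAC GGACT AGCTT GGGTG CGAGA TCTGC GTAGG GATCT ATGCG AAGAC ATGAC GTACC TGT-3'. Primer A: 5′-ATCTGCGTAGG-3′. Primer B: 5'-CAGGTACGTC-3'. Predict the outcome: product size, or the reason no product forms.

Primer A (ATCTGCGTAGG) matches the top strand at positions 110–120; it acts as a forward primer.
Primer B's reverse complement is GACGTACCTG, matching the top strand at positions 138–147; it acts as a reverse primer.
The 3' ends face each other across positions 110–147, giving a 38 bp product.

Yes — a 38 bp product.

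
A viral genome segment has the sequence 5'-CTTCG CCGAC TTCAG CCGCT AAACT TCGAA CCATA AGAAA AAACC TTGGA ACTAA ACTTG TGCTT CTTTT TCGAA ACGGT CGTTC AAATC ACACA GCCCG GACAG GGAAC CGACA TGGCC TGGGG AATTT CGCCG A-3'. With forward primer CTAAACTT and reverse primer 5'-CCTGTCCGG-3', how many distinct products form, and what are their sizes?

The forward primer CTAAACTT matches the top strand at positions 19–26, 52–59.
The reverse primer's reverse complement is CCGGACAGG, matching at positions 98–106.
Each forward site pairs with the reverse site to give a product ending at position 106: sizes 88, 55 bp.

Two products: 88 bp, 55 bp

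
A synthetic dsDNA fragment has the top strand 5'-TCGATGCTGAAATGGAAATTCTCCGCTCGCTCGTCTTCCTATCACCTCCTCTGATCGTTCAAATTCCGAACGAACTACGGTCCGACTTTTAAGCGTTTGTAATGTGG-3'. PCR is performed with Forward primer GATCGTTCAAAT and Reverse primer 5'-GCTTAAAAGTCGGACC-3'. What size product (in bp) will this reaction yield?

42 bp

Scanning the template, GATCGTTCAAAT occurs at positions 53–64; this primer anneals to the bottom strand there with its 3' end pointing downstream.
Reverse complement of the reverse primer: GGTCCGACTTTTAAGC. This occurs on the top strand at positions 79–94.
Product length = (reverse-primer end) − (forward-primer start) + 1 = 94 − 53 + 1 = 42 bp.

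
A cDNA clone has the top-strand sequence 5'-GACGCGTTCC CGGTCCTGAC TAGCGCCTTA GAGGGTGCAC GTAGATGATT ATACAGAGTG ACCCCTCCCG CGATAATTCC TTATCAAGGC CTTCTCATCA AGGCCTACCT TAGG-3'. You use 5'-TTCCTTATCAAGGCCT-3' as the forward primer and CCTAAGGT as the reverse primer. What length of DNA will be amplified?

38 bp

The forward primer matches the template at positions 77–92.
The reverse primer's reverse complement is ACCTTAGG, which matches the template at positions 107–114.
Amplicon spans positions 77–114: 38 bp.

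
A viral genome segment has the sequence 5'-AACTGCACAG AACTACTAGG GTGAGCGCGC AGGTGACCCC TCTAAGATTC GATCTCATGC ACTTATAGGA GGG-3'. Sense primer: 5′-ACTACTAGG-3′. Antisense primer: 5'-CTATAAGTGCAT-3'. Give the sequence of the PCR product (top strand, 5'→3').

Forward primer ACTACTAGG is found on the top strand at positions 12–20.
Taking the reverse complement of CTATAAGTGCAT gives ATGCACTTATAG, found at positions 57–68 on the template; the primer anneals here to the top strand with its 3' end pointing upstream.
The product is the template from position 12 through 68 (57 bp).

5'-ACTACTAGGGTGAGCGCGCAGGTGACCCCTCTAAGATTCGATCTCATGCACTTATAG-3'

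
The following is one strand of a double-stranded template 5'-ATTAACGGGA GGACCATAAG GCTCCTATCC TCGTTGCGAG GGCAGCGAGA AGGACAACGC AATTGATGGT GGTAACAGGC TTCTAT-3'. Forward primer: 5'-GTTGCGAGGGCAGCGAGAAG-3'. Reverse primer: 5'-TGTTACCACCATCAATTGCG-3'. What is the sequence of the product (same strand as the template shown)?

The forward primer matches the template at positions 33–52.
Taking the reverse complement of TGTTACCACCATCAATTGCG gives CGCAATTGATGGTGGTAACA, found at positions 58–77 on the template; the primer anneals here to the top strand with its 3' end pointing upstream.
The product is the template from position 33 through 77 (45 bp).

5'-GTTGCGAGGGCAGCGAGAAGGACAACGCAATTGATGGTGGTAACA-3'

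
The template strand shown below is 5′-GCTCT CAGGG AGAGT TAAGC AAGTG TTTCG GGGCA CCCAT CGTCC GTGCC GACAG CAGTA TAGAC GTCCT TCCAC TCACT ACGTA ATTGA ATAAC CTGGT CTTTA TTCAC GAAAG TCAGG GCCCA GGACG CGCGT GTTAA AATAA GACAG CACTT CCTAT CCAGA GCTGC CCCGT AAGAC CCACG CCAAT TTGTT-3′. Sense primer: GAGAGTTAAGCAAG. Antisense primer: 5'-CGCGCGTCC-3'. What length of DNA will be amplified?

125 bp

Scanning the template, GAGAGTTAAGCAAG occurs at positions 10–23; this primer anneals to the bottom strand there with its 3' end pointing downstream.
The reverse primer's reverse complement is GGACGCGCG, which matches the template at positions 126–134.
Product length = (reverse-primer end) − (forward-primer start) + 1 = 134 − 10 + 1 = 125 bp.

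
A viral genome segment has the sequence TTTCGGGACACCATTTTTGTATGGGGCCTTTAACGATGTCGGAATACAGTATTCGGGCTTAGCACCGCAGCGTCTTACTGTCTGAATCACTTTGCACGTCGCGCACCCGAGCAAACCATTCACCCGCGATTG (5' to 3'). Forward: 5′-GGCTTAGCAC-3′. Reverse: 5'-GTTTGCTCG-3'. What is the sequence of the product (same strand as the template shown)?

5'-GGCTTAGCACCGCAGCGTCTTACTGTCTGAATCACTTTGCACGTCGCGCACCCGAGCAAAC-3'

Forward primer GGCTTAGCAC is found on the top strand at positions 56–65.
The reverse primer's reverse complement is CGAGCAAAC, which matches the template at positions 108–116.
The product is the template from position 56 through 116 (61 bp).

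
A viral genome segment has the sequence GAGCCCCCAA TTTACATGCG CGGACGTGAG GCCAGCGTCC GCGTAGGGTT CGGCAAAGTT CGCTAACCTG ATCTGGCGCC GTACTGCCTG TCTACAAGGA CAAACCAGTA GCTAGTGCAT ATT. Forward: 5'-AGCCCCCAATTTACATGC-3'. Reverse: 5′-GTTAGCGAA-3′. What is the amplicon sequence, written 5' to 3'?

5'-AGCCCCCAATTTACATGCGCGGACGTGAGGCCAGCGTCCGCGTAGGGTTCGGCAAAGTTCGCTAAC-3'

The forward primer matches the template at positions 2–19.
The reverse primer's reverse complement is TTCGCTAAC, which matches the template at positions 59–67.
The product is the template from position 2 through 67 (66 bp).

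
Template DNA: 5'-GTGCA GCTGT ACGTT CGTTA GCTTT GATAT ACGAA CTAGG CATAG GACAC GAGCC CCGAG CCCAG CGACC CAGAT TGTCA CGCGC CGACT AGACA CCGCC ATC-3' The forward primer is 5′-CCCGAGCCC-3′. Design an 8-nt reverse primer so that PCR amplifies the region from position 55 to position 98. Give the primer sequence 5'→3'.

5'-CGGTGTCT-3'

The product's 3' end on the top strand is position 98.
The reverse primer anneals to the top strand over positions 91–98, i.e. to AGACACCG.
Its sequence written 5'→3' is the reverse complement: CGGTGTCT.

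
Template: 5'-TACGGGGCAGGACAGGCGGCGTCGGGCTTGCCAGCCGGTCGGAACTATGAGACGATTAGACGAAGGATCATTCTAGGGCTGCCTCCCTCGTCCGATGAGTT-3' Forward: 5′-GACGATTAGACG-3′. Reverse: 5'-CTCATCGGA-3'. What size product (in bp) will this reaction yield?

49 bp

Forward primer GACGATTAGACG is found on the top strand at positions 51–62.
Taking the reverse complement of CTCATCGGA gives TCCGATGAG, found at positions 91–99 on the template; the primer anneals here to the top strand with its 3' end pointing upstream.
Product length = (reverse-primer end) − (forward-primer start) + 1 = 99 − 51 + 1 = 49 bp.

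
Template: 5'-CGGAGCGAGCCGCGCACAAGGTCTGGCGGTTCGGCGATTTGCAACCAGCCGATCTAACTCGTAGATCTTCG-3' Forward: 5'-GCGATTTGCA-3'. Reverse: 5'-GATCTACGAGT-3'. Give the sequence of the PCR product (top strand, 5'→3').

Forward primer GCGATTTGCA is found on the top strand at positions 34–43.
The reverse primer's reverse complement is ACTCGTAGATC, which matches the template at positions 57–67.
The product is the template from position 34 through 67 (34 bp).

5'-GCGATTTGCAACCAGCCGATCTAACTCGTAGATC-3'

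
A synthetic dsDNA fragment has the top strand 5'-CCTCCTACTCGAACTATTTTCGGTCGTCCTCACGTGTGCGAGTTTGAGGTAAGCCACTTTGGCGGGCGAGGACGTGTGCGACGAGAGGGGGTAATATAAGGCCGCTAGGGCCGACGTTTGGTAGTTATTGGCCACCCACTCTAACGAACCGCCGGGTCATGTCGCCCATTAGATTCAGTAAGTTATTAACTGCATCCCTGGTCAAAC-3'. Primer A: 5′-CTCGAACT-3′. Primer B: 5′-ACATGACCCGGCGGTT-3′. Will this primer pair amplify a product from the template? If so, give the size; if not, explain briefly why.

Primer A (CTCGAACT) matches the top strand at positions 8–15; it acts as a forward primer.
Primer B's reverse complement is AACCGCCGGGTCATGT, matching the top strand at positions 147–162; it acts as a reverse primer.
The 3' ends face each other across positions 8–162, giving a 155 bp product.

Yes — a 155 bp product.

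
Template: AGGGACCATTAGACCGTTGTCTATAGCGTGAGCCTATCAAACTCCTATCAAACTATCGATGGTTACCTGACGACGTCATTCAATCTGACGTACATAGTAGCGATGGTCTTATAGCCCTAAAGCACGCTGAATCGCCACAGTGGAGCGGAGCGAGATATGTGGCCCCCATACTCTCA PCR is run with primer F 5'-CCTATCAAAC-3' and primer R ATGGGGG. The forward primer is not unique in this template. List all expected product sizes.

137 bp, 126 bp

The forward primer CCTATCAAAC matches the top strand at positions 33–42, 44–53.
The reverse primer's reverse complement is CCCCCAT, matching at positions 163–169.
Each forward site pairs with the reverse site to give a product ending at position 169: sizes 137, 126 bp.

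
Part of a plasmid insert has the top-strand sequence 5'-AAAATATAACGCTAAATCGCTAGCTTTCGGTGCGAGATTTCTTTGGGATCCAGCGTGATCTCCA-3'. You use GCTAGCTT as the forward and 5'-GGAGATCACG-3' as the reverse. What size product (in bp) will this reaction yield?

45 bp

The forward primer matches the template at positions 19–26.
The reverse primer's reverse complement is CGTGATCTCC, which matches the template at positions 54–63.
Product length = (reverse-primer end) − (forward-primer start) + 1 = 63 − 19 + 1 = 45 bp.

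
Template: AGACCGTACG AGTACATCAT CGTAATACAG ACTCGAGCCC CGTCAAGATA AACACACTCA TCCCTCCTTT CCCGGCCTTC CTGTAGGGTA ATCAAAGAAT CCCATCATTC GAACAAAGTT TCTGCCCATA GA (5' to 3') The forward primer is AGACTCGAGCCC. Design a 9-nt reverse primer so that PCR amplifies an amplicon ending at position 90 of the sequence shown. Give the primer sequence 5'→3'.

The forward primer binds at positions 29–40; the product's 3' end on the top strand is position 90.
The reverse primer anneals to the top strand over positions 82–90, i.e. to TGTAGGGTA.
Its sequence written 5'→3' is the reverse complement: TACCCTACA.

5'-TACCCTACA-3'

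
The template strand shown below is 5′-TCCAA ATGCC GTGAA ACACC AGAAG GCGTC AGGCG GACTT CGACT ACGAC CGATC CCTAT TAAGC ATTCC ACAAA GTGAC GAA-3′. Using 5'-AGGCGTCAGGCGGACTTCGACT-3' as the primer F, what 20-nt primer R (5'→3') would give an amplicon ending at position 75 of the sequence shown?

5'-TTTGTGGAATGCTTAATAGG-3'

The forward primer binds at positions 24–45; the product's 3' end on the top strand is position 75.
The reverse primer anneals to the top strand over positions 56–75, i.e. to CCTATTAAGCATTCCACAAA.
Its sequence written 5'→3' is the reverse complement: TTTGTGGAATGCTTAATAGG.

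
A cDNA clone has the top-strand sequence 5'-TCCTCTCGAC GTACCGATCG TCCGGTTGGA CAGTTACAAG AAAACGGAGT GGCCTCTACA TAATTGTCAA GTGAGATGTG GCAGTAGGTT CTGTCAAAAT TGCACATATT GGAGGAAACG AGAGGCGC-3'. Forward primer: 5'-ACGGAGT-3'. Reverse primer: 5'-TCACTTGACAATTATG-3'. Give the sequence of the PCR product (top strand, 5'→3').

5'-ACGGAGTGGCCTCTACATAATTGTCAAGTGA-3'

The forward primer matches the template at positions 44–50.
Reverse complement of the reverse primer: CATAATTGTCAAGTGA. This occurs on the top strand at positions 59–74.
The product is the template from position 44 through 74 (31 bp).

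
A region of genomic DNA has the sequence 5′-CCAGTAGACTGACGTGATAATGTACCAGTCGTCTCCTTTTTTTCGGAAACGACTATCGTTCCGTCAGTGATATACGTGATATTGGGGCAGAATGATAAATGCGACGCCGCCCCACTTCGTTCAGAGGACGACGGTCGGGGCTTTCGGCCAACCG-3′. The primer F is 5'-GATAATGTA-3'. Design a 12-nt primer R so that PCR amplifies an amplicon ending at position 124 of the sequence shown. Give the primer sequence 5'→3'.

5'-CTGAACGAAGTG-3'

The forward primer binds at positions 16–24; the product's 3' end on the top strand is position 124.
The reverse primer anneals to the top strand over positions 113–124, i.e. to CACTTCGTTCAG.
Its sequence written 5'→3' is the reverse complement: CTGAACGAAGTG.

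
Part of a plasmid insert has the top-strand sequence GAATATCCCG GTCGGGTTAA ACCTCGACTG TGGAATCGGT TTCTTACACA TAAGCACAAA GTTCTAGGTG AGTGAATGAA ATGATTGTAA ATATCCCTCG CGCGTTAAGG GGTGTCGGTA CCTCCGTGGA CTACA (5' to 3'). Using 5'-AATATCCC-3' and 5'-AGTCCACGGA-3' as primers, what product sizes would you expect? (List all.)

131 bp, 43 bp

The forward primer AATATCCC matches the top strand at positions 2–9, 90–97.
The reverse primer's reverse complement is TCCGTGGACT, matching at positions 123–132.
Each forward site pairs with the reverse site to give a product ending at position 132: sizes 131, 43 bp.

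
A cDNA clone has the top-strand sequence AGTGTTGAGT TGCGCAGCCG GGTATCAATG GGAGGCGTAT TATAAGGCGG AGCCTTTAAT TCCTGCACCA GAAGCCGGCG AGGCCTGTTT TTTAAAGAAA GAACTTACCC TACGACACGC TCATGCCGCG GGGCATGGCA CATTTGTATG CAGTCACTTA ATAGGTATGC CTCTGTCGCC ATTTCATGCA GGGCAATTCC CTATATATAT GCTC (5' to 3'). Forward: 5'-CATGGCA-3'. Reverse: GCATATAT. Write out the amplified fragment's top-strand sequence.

Scanning the template, CATGGCA occurs at positions 134–140; this primer anneals to the bottom strand there with its 3' end pointing downstream.
Taking the reverse complement of GCATATAT gives ATATATGC, found at positions 205–212 on the template; the primer anneals here to the top strand with its 3' end pointing upstream.
The product is the template from position 134 through 212 (79 bp).

5'-CATGGCACATTTGTATGCAGTCACTTAATAGGTATGCCTCTGTCGCCATTTCATGCAGGGCAATTCCCTATATATATGC-3'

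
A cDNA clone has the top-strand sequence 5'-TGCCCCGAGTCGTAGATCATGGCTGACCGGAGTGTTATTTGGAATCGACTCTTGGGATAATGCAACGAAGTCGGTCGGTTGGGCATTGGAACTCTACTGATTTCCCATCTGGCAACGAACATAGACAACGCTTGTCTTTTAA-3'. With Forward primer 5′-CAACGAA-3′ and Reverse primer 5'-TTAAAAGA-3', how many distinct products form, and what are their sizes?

Two products: 80 bp, 30 bp

The forward primer CAACGAA matches the top strand at positions 63–69, 113–119.
The reverse primer's reverse complement is TCTTTTAA, matching at positions 135–142.
Each forward site pairs with the reverse site to give a product ending at position 142: sizes 80, 30 bp.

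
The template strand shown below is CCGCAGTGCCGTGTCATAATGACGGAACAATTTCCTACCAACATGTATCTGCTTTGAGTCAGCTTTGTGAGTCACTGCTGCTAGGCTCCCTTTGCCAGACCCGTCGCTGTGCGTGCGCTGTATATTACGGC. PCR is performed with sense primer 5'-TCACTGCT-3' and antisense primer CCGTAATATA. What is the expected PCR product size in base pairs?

Scanning the template, TCACTGCT occurs at positions 72–79; this primer anneals to the bottom strand there with its 3' end pointing downstream.
Taking the reverse complement of CCGTAATATA gives TATATTACGG, found at positions 121–130 on the template; the primer anneals here to the top strand with its 3' end pointing upstream.
The product runs from position 72 to position 130, so its length is 130 − 72 + 1 = 59 bp.

59 bp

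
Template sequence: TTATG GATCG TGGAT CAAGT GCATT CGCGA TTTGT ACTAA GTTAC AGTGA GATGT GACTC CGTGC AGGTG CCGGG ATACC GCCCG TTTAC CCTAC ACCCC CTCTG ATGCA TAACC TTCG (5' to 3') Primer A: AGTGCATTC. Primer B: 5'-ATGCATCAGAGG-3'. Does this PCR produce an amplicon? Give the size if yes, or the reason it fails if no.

Primer A (AGTGCATTC) matches the top strand at positions 18–26; it acts as a forward primer.
Primer B's reverse complement is CCTCTGATGCAT, matching the top strand at positions 100–111; it acts as a reverse primer.
The 3' ends face each other across positions 18–111, giving a 94 bp product.

Yes — a 94 bp product.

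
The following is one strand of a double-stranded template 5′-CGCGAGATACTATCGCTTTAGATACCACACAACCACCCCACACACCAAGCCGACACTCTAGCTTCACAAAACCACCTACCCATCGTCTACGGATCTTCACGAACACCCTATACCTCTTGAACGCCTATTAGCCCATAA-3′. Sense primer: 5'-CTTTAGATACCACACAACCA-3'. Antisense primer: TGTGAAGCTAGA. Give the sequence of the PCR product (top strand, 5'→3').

5'-CTTTAGATACCACACAACCACCCCACACACCAAGCCGACACTCTAGCTTCACA-3'

Forward primer CTTTAGATACCACACAACCA is found on the top strand at positions 16–35.
The reverse primer's reverse complement is TCTAGCTTCACA, which matches the template at positions 57–68.
The product is the template from position 16 through 68 (53 bp).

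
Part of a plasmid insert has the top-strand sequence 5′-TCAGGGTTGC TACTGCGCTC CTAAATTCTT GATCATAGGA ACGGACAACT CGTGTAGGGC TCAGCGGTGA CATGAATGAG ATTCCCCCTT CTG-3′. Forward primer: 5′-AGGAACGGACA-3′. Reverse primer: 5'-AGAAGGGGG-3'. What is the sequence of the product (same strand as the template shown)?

Scanning the template, AGGAACGGACA occurs at positions 37–47; this primer anneals to the bottom strand there with its 3' end pointing downstream.
The reverse primer's reverse complement is CCCCCTTCT, which matches the template at positions 84–92.
The product is the template from position 37 through 92 (56 bp).

5'-AGGAACGGACAACTCGTGTAGGGCTCAGCGGTGACATGAATGAGATTCCCCCTTCT-3'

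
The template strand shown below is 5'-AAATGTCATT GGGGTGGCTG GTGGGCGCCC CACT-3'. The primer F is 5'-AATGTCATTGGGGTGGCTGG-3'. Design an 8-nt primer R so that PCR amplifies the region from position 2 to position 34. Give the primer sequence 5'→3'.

5'-AGTGGGGC-3'

The product's 3' end on the top strand is position 34.
The reverse primer anneals to the top strand over positions 27–34, i.e. to GCCCCACT.
Its sequence written 5'→3' is the reverse complement: AGTGGGGC.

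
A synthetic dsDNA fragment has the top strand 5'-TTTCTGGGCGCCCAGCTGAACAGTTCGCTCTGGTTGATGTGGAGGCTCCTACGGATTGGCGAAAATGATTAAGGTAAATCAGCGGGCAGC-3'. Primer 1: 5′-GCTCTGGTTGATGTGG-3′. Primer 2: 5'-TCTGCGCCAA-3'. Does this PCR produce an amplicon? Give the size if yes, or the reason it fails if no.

No product — primer 2 has no binding site in the template.

Primer 2 (TCTGCGCCAA) does not match the top strand, and its reverse complement TTGGCGCAGA does not match either.
With no annealing site for primer 2, no amplification occurs.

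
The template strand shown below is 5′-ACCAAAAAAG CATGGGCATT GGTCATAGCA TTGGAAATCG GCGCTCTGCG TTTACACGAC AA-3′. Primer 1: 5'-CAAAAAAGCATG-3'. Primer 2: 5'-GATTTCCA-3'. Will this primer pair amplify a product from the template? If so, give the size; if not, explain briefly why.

Primer 1 (CAAAAAAGCATG) matches the top strand at positions 3–14; it acts as a forward primer.
Primer 2's reverse complement is TGGAAATC, matching the top strand at positions 32–39; it acts as a reverse primer.
The 3' ends face each other across positions 3–39, giving a 37 bp product.

Yes — a 37 bp product.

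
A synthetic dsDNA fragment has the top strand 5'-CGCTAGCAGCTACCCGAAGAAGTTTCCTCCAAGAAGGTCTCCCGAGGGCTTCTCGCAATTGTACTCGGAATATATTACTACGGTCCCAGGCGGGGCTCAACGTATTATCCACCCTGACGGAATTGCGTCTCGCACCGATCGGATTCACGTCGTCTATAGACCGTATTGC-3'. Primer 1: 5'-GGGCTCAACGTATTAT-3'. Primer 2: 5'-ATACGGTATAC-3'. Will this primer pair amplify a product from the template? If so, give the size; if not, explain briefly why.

Primer 2 (ATACGGTATAC) does not match the top strand, and its reverse complement GTATACCGTAT does not match either.
With no annealing site for primer 2, no amplification occurs.

No product — primer 2 has no binding site in the template.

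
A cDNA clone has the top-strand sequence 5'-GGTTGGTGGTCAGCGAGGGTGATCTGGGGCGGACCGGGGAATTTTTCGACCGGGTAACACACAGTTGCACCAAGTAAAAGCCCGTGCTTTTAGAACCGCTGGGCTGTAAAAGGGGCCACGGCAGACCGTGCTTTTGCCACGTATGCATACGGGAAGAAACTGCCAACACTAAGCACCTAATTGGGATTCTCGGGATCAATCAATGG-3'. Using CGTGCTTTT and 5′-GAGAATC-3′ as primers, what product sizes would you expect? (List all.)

The forward primer CGTGCTTTT matches the top strand at positions 83–91, 127–135.
The reverse primer's reverse complement is GATTCTC, matching at positions 185–191.
Each forward site pairs with the reverse site to give a product ending at position 191: sizes 109, 65 bp.

109 bp, 65 bp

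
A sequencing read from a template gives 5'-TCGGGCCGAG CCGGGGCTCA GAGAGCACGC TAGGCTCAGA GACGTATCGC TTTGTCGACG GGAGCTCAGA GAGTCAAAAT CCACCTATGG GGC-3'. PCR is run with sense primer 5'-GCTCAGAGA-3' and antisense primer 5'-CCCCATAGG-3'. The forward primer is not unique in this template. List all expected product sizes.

77 bp, 59 bp, 29 bp

The forward primer GCTCAGAGA matches the top strand at positions 16–24, 34–42, 64–72.
The reverse primer's reverse complement is CCTATGGGG, matching at positions 84–92.
Each forward site pairs with the reverse site to give a product ending at position 92: sizes 77, 59, 29 bp.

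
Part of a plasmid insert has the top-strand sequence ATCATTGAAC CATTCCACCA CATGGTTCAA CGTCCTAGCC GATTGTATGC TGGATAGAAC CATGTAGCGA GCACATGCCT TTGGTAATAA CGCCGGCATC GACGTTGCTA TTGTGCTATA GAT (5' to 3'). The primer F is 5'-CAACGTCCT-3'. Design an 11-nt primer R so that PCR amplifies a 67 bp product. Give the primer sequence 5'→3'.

The forward primer binds at positions 28–36, so a 67 bp product ends at position 28 + 67 − 1 = 94.
The reverse primer anneals to the top strand over positions 84–94, i.e. to GTAATAACGCC.
Its sequence written 5'→3' is the reverse complement: GGCGTTATTAC.

5'-GGCGTTATTAC-3'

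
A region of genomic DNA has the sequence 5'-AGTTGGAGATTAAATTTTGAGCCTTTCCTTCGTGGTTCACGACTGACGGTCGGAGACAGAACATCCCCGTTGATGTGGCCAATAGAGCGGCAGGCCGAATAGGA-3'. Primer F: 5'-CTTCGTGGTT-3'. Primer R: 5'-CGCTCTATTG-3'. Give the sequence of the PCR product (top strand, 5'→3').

The forward primer matches the template at positions 28–37.
Taking the reverse complement of CGCTCTATTG gives CAATAGAGCG, found at positions 80–89 on the template; the primer anneals here to the top strand with its 3' end pointing upstream.
The product is the template from position 28 through 89 (62 bp).

5'-CTTCGTGGTTCACGACTGACGGTCGGAGACAGAACATCCCCGTTGATGTGGCCAATAGAGCG-3'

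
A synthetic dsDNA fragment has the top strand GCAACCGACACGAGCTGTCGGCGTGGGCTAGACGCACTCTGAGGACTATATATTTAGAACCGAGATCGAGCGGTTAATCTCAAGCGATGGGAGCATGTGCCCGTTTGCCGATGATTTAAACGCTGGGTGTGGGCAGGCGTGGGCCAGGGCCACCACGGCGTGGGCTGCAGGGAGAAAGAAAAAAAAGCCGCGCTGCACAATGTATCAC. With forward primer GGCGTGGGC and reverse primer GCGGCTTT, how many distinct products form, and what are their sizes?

The forward primer GGCGTGGGC matches the top strand at positions 20–28, 136–144, 157–165.
The reverse primer's reverse complement is AAAGCCGC, matching at positions 184–191.
Each forward site pairs with the reverse site to give a product ending at position 191: sizes 172, 56, 35 bp.

Three products: 172 bp, 56 bp, 35 bp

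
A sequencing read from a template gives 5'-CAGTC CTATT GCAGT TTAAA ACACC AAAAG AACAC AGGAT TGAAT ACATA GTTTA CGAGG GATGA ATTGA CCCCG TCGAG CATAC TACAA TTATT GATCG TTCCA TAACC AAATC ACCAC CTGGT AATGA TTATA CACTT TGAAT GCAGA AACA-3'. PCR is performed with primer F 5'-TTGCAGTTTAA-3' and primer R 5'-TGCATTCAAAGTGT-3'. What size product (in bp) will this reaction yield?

Forward primer TTGCAGTTTAA is found on the top strand at positions 9–19.
The reverse primer's reverse complement is ACACTTTGAATGCA, which matches the template at positions 135–148.
The product runs from position 9 to position 148, so its length is 148 − 9 + 1 = 140 bp.

140 bp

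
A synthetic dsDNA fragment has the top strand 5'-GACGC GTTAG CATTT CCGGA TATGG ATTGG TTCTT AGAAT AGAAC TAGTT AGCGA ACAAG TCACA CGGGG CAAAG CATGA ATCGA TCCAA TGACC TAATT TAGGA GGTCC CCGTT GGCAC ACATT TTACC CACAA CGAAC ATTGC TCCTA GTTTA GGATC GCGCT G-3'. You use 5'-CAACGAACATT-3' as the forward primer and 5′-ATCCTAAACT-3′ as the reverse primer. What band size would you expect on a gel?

27 bp

Forward primer CAACGAACATT is found on the top strand at positions 133–143.
The reverse primer's reverse complement is AGTTTAGGAT, which matches the template at positions 150–159.
Amplicon spans positions 133–159: 27 bp.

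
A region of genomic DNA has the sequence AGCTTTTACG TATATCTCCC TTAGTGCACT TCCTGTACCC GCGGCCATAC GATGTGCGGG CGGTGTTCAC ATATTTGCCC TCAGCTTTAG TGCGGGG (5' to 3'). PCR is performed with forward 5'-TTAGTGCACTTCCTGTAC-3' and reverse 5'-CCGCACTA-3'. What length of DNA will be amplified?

75 bp

Forward primer TTAGTGCACTTCCTGTAC is found on the top strand at positions 21–38.
The reverse primer's reverse complement is TAGTGCGG, which matches the template at positions 88–95.
The product runs from position 21 to position 95, so its length is 95 − 21 + 1 = 75 bp.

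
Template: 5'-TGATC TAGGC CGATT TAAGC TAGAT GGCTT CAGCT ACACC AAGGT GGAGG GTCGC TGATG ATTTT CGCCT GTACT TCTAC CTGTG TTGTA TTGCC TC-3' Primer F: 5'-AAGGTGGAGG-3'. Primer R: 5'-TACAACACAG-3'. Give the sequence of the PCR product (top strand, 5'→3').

The forward primer matches the template at positions 41–50.
Taking the reverse complement of TACAACACAG gives CTGTGTTGTA, found at positions 81–90 on the template; the primer anneals here to the top strand with its 3' end pointing upstream.
The product is the template from position 41 through 90 (50 bp).

5'-AAGGTGGAGGGTCGCTGATGATTTTCGCCTGTACTTCTACCTGTGTTGTA-3'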